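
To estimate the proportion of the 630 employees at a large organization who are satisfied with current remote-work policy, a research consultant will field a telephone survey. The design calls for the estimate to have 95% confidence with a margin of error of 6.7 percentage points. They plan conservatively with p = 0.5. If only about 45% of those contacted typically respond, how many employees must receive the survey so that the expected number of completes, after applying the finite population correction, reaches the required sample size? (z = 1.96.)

356

Completed interviews needed (unadjusted): n₀ = 1.96² × 0.2500 / 0.067² ≈ 213.95 → 214.
FPC for N = 630: n = 214 / (1 + 213/630) = 214 / 1.3381 ≈ 159.93 → 160.
At a 45% response rate, contacts needed = 160 / 0.45 ≈ 355.56 → 356.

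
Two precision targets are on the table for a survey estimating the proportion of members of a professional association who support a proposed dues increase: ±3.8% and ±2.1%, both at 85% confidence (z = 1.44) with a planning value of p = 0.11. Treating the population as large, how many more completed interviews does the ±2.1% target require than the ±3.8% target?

At ±3.8%: n = 1.44² × 0.0979 / 0.038² ≈ 140.59 → 141.
At ±2.1%: n = 1.44² × 0.0979 / 0.021² ≈ 460.33 → 461.
Additional respondents: 461 − 141 = 320.

320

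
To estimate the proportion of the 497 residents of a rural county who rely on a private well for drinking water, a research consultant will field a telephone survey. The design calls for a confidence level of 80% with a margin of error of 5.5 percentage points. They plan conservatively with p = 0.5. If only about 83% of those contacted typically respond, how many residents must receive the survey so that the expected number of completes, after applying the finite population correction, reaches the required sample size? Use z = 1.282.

Completed interviews needed (unadjusted): n₀ = 1.282² × 0.2500 / 0.055² ≈ 135.83 → 136.
FPC for N = 497: n = 136 / (1 + 135/497) = 136 / 1.2716 ≈ 106.95 → 107.
At an 83% response rate, contacts needed = 107 / 0.83 ≈ 128.92 → 129.

129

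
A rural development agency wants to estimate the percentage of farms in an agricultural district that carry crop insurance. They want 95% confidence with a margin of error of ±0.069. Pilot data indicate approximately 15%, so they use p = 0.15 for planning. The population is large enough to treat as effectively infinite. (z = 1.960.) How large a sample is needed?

With p = 0.15, p(1−p) = 0.1275.
n = z²·p(1−p)/E² = 1.960² × 0.1275 / 0.069² = 3.8416 × 0.1275 / 0.004761 ≈ 102.88.
Rounding up gives n = 103.

103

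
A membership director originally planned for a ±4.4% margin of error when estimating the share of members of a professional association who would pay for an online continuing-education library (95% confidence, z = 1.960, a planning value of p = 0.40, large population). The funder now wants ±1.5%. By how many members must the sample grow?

3621

At ±4.4%: n = 1.960² × 0.2400 / 0.044² ≈ 476.23 → 477.
At ±1.5%: n = 1.960² × 0.2400 / 0.015² ≈ 4097.71 → 4098.
Additional respondents: 4098 − 477 = 3621.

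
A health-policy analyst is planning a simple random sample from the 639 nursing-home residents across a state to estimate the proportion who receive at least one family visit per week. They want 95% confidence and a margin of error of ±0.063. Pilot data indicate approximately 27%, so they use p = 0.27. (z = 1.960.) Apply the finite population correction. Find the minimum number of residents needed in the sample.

Unadjusted: n₀ = 1.960² × 0.27 × 0.73 / 0.063² ≈ 190.77, so n₀ = 191.
Finite population correction with N = 639: n = n₀ / (1 + (n₀−1)/N) = 191 / (1 + 190/639) = 191 / 1.2973 ≈ 147.22.
Rounding up, n = 148.

148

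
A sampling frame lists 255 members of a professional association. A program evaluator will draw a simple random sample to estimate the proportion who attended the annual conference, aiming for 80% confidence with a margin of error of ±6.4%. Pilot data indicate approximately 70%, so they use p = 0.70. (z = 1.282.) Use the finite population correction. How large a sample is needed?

Unadjusted: n₀ = 1.282² × 0.70 × 0.30 / 0.064² ≈ 84.26, so n₀ = 85.
Finite population correction with N = 255: n = n₀ / (1 + (n₀−1)/N) = 85 / (1 + 84/255) = 85 / 1.3294 ≈ 63.94.
Rounding up, n = 64.

64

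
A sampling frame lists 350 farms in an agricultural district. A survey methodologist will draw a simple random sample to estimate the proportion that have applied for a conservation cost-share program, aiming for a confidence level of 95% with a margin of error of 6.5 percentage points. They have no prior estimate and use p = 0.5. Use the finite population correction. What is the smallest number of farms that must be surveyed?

139

For 95% confidence, z = 1.960.
Unadjusted: n₀ = 1.960² × 0.50 × 0.50 / 0.065² ≈ 227.31, so n₀ = 228.
Finite population correction with N = 350: n = n₀ / (1 + (n₀−1)/N) = 228 / (1 + 227/350) = 228 / 1.6486 ≈ 138.30.
Rounding up, n = 139.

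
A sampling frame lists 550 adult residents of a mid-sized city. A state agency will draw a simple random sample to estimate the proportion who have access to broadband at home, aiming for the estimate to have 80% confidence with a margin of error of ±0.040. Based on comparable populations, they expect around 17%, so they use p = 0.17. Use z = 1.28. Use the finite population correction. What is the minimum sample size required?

Unadjusted: n₀ = 1.28² × 0.17 × 0.83 / 0.040² ≈ 144.49, so n₀ = 145.
Finite population correction with N = 550: n = n₀ / (1 + (n₀−1)/N) = 145 / (1 + 144/550) = 145 / 1.2618 ≈ 114.91.
Rounding up, n = 115.

115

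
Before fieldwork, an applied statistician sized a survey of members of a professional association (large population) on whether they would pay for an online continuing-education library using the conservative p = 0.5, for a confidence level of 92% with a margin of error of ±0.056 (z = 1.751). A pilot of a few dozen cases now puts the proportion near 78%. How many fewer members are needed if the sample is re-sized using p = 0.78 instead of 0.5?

77

Conservative (p = 0.5): n = 1.751² × 0.25 / 0.056² ≈ 244.42 → 245.
Using p = 0.78: p(1−p) = 0.1716, so n = 1.751² × 0.1716 / 0.056² ≈ 167.77 → 168.
Reduction: 245 − 168 = 77.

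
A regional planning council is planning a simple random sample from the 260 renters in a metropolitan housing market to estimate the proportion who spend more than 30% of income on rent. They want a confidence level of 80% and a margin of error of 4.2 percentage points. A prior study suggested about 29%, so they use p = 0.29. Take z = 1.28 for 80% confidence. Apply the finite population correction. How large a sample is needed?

111

Unadjusted: n₀ = 1.28² × 0.29 × 0.71 / 0.042² ≈ 191.24, so n₀ = 192.
Finite population correction with N = 260: n = n₀ / (1 + (n₀−1)/N) = 192 / (1 + 191/260) = 192 / 1.7346 ≈ 110.69.
Rounding up, n = 111.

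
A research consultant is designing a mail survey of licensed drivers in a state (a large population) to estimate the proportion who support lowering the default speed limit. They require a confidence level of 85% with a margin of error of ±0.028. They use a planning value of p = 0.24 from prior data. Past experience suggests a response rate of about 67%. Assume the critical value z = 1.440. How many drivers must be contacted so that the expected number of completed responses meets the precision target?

721

Completed interviews needed: n₀ = 1.440² × 0.1824 / 0.028² ≈ 482.43 → 483.
At a 67% response rate, contacts needed = 483 / 0.67 ≈ 720.90 → 721.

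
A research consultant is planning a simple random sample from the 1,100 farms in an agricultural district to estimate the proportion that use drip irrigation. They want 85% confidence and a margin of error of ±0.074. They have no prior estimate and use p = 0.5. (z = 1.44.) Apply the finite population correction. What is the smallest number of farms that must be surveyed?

88

Unadjusted: n₀ = 1.44² × 0.50 × 0.50 / 0.074² ≈ 94.67, so n₀ = 95.
Finite population correction with N = 1,100: n = n₀ / (1 + (n₀−1)/N) = 95 / (1 + 94/1100) = 95 / 1.0855 ≈ 87.52.
Rounding up, n = 88.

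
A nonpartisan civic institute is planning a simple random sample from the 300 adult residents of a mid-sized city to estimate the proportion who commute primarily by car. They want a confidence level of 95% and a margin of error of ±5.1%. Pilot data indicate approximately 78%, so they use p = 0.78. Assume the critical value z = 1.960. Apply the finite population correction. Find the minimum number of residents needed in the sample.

Unadjusted: n₀ = 1.960² × 0.78 × 0.22 / 0.051² ≈ 253.45, so n₀ = 254.
Finite population correction with N = 300: n = n₀ / (1 + (n₀−1)/N) = 254 / (1 + 253/300) = 254 / 1.8433 ≈ 137.79.
Rounding up, n = 138.

138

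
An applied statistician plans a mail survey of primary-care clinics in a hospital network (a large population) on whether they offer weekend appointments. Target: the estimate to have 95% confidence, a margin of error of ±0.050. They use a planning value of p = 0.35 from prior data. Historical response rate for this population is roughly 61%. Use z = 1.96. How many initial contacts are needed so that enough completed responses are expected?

574

Completed interviews needed: n₀ = 1.96² × 0.2275 / 0.050² ≈ 349.59 → 350.
At a 61% response rate, contacts needed = 350 / 0.61 ≈ 573.77 → 574.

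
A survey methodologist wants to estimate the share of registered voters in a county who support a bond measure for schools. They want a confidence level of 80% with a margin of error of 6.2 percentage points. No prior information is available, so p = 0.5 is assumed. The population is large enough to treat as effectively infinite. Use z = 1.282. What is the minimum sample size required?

107

With p = 0.5, p(1−p) = 0.25.
n = z²·p(1−p)/E² = 1.282² × 0.2500 / 0.062² = 1.6435 × 0.2500 / 0.003844 ≈ 106.89.
Rounding up gives n = 107.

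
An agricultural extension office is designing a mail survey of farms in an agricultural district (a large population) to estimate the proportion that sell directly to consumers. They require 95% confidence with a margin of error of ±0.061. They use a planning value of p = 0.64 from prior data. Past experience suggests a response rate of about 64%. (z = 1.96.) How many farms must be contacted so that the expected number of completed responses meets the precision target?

Completed interviews needed: n₀ = 1.96² × 0.2304 / 0.061² ≈ 237.87 → 238.
At a 64% response rate, contacts needed = 238 / 0.64 ≈ 371.88 → 372.

372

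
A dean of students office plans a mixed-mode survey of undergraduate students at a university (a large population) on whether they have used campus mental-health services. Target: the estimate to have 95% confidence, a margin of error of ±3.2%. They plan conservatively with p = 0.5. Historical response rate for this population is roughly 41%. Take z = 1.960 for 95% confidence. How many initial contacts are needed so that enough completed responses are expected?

2288

Completed interviews needed: n₀ = 1.960² × 0.2500 / 0.032² ≈ 937.89 → 938.
At a 41% response rate, contacts needed = 938 / 0.41 ≈ 2287.80 → 2288.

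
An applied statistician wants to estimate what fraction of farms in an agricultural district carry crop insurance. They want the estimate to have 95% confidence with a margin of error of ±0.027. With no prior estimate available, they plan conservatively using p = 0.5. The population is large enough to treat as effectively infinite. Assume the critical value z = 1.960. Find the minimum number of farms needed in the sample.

1318

With p = 0.5, p(1−p) = 0.25.
n = z²·p(1−p)/E² = 1.960² × 0.2500 / 0.027² = 3.8416 × 0.2500 / 0.000729 ≈ 1317.42.
Rounding up gives n = 1318.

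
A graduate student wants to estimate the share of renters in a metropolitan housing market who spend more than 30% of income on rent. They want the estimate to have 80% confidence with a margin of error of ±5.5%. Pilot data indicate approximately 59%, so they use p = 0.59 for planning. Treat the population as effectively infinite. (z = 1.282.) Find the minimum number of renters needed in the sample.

132

With p = 0.59, p(1−p) = 0.2419.
n = z²·p(1−p)/E² = 1.282² × 0.2419 / 0.055² = 1.6435 × 0.2419 / 0.003025 ≈ 131.43.
Rounding up gives n = 132.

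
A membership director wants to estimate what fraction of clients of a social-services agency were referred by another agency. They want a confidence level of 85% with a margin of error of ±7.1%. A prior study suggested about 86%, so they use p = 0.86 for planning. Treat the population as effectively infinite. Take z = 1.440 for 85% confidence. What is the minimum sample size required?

With p = 0.86, p(1−p) = 0.1204.
n = z²·p(1−p)/E² = 1.440² × 0.1204 / 0.071² = 2.0736 × 0.1204 / 0.005041 ≈ 49.53.
Rounding up gives n = 50.

50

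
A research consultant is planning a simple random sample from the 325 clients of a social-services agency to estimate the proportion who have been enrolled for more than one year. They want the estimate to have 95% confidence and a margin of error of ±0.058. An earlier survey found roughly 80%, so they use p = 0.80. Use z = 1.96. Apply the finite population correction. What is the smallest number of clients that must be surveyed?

118

Unadjusted: n₀ = 1.96² × 0.80 × 0.20 / 0.058² ≈ 182.72, so n₀ = 183.
Finite population correction with N = 325: n = n₀ / (1 + (n₀−1)/N) = 183 / (1 + 182/325) = 183 / 1.5600 ≈ 117.31.
Rounding up, n = 118.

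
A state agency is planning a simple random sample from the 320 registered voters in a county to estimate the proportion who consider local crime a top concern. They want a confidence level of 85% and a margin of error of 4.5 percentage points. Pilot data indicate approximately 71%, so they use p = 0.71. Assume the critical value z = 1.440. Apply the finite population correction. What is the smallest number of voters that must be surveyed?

128

Unadjusted: n₀ = 1.440² × 0.71 × 0.29 / 0.045² ≈ 210.84, so n₀ = 211.
Finite population correction with N = 320: n = n₀ / (1 + (n₀−1)/N) = 211 / (1 + 210/320) = 211 / 1.6562 ≈ 127.40.
Rounding up, n = 128.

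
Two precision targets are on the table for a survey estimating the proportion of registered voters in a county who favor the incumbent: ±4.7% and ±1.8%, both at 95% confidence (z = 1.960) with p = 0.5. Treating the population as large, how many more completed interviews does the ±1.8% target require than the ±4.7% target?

At ±4.7%: n = 1.960² × 0.2500 / 0.047² ≈ 434.77 → 435.
At ±1.8%: n = 1.960² × 0.2500 / 0.018² ≈ 2964.20 → 2965.
Additional respondents: 2965 − 435 = 2530.

2530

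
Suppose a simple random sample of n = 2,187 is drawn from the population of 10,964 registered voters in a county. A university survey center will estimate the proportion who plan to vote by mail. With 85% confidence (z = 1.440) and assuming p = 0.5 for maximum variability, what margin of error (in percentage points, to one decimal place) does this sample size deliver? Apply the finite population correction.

Finite-population factor: (N−n)/(N−1) = (10964−2187)/(10964−1) = 0.8006.
SE(p̂) = √[p(1−p)/n · (N−n)/(N−1)] = √[0.2500/2187 × 0.8006] = 0.00957.
E = z × SE = 1.440 × 0.00957 = 0.01378 ≈ 1.4 percentage points.

1.4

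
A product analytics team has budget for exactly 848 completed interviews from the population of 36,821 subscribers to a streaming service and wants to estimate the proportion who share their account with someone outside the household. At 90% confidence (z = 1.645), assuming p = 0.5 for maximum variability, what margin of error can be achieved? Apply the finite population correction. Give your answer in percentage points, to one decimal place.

2.8

Finite-population factor: (N−n)/(N−1) = (36821−848)/(36821−1) = 0.9770.
SE(p̂) = √[p(1−p)/n · (N−n)/(N−1)] = √[0.2500/848 × 0.9770] = 0.01697.
E = z × SE = 1.645 × 0.01697 = 0.02792 ≈ 2.8 percentage points.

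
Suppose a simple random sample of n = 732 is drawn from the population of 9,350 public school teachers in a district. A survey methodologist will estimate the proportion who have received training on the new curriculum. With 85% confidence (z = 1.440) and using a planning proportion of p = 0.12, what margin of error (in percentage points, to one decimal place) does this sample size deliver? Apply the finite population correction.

1.7

Finite-population factor: (N−n)/(N−1) = (9350−732)/(9350−1) = 0.9218.
SE(p̂) = √[p(1−p)/n · (N−n)/(N−1)] = √[0.1056/732 × 0.9218] = 0.01153.
E = z × SE = 1.440 × 0.01153 = 0.01661 ≈ 1.7 percentage points.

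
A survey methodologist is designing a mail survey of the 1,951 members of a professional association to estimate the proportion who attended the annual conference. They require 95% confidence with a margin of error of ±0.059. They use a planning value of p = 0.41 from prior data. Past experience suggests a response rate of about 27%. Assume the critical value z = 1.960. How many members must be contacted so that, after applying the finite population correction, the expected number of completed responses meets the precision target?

Completed interviews needed (unadjusted): n₀ = 1.960² × 0.2419 / 0.059² ≈ 266.96 → 267.
FPC for N = 1,951: n = 267 / (1 + 266/1951) = 267 / 1.1363 ≈ 234.96 → 235.
At a 27% response rate, contacts needed = 235 / 0.27 ≈ 870.37 → 871.

871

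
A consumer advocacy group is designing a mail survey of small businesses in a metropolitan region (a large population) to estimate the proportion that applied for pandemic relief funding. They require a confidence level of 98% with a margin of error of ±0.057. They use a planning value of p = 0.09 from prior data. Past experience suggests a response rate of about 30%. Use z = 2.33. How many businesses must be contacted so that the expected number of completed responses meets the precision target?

457

Completed interviews needed: n₀ = 2.33² × 0.0819 / 0.057² ≈ 136.85 → 137.
At a 30% response rate, contacts needed = 137 / 0.30 ≈ 456.67 → 457.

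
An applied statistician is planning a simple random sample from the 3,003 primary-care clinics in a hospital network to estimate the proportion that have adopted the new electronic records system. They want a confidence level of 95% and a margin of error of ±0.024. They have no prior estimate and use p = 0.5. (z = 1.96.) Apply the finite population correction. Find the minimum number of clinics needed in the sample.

Unadjusted: n₀ = 1.96² × 0.50 × 0.50 / 0.024² ≈ 1667.36, so n₀ = 1668.
Finite population correction with N = 3,003: n = n₀ / (1 + (n₀−1)/N) = 1668 / (1 + 1667/3003) = 1668 / 1.5551 ≈ 1072.59.
Rounding up, n = 1073.

1073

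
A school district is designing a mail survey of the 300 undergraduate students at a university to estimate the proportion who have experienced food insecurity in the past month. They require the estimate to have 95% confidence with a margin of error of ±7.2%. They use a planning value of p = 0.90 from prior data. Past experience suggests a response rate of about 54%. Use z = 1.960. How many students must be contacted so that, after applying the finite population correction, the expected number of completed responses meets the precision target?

Completed interviews needed (unadjusted): n₀ = 1.960² × 0.0900 / 0.072² ≈ 66.69 → 67.
FPC for N = 300: n = 67 / (1 + 66/300) = 67 / 1.2200 ≈ 54.92 → 55.
At a 54% response rate, contacts needed = 55 / 0.54 ≈ 101.85 → 102.

102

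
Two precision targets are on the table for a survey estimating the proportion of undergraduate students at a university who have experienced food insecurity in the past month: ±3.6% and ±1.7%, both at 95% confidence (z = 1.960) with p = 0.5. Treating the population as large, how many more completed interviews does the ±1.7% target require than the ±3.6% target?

At ±3.6%: n = 1.960² × 0.2500 / 0.036² ≈ 741.05 → 742.
At ±1.7%: n = 1.960² × 0.2500 / 0.017² ≈ 3323.18 → 3324.
Additional respondents: 3324 − 742 = 2582.

2582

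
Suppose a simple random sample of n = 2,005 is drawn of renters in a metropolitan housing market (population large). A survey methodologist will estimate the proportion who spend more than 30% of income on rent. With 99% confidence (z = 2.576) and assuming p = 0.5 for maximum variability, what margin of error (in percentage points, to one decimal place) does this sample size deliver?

2.9

SE(p̂) = √[p(1−p)/n] = √[0.2500/2005] = 0.01117.
E = z × SE = 2.576 × 0.01117 = 0.02876, or 2.9 percentage points.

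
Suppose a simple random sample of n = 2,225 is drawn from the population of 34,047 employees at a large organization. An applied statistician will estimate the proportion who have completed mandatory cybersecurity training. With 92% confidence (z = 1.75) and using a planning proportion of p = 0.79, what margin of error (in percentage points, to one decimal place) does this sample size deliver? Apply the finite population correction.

1.5

Finite-population factor: (N−n)/(N−1) = (34047−2225)/(34047−1) = 0.9347.
SE(p̂) = √[p(1−p)/n · (N−n)/(N−1)] = √[0.1659/2225 × 0.9347] = 0.00835.
E = z × SE = 1.75 × 0.00835 = 0.01461 ≈ 1.5 percentage points.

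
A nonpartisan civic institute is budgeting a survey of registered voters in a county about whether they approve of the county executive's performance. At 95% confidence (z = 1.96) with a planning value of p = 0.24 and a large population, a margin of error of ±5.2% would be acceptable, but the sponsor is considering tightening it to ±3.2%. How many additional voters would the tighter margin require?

425

At ±5.2%: n = 1.96² × 0.1824 / 0.052² ≈ 259.14 → 260.
At ±3.2%: n = 1.96² × 0.1824 / 0.032² ≈ 684.28 → 685.
Additional respondents: 685 − 260 = 425.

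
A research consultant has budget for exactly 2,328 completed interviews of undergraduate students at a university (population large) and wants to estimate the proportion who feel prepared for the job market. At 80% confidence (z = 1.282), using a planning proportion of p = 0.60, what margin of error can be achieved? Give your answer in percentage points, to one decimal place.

SE(p̂) = √[p(1−p)/n] = √[0.2400/2328] = 0.01015.
E = z × SE = 1.282 × 0.01015 = 0.01302, or 1.3 percentage points.

1.3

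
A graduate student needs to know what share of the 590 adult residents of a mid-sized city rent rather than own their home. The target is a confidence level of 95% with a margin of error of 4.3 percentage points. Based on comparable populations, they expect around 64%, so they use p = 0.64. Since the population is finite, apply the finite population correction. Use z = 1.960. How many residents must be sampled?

265

Unadjusted: n₀ = 1.960² × 0.64 × 0.36 / 0.043² ≈ 478.69, so n₀ = 479.
Finite population correction with N = 590: n = n₀ / (1 + (n₀−1)/N) = 479 / (1 + 478/590) = 479 / 1.8102 ≈ 264.62.
Rounding up, n = 265.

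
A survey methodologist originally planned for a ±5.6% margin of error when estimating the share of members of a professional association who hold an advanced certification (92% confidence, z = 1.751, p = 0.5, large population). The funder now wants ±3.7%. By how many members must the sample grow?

At ±5.6%: n = 1.751² × 0.2500 / 0.056² ≈ 244.42 → 245.
At ±3.7%: n = 1.751² × 0.2500 / 0.037² ≈ 559.90 → 560.
Additional respondents: 560 − 245 = 315.

315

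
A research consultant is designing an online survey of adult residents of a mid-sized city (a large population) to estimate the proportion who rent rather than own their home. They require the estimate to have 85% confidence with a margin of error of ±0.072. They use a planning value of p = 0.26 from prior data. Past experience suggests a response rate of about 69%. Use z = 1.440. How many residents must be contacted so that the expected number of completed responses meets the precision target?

Completed interviews needed: n₀ = 1.440² × 0.1924 / 0.072² ≈ 76.96 → 77.
At a 69% response rate, contacts needed = 77 / 0.69 ≈ 111.59 → 112.

112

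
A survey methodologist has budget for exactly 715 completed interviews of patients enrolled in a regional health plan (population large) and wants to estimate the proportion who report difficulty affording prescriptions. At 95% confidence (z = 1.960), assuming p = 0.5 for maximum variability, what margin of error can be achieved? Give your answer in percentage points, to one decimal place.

3.7

SE(p̂) = √[p(1−p)/n] = √[0.2500/715] = 0.01870.
E = z × SE = 1.960 × 0.01870 = 0.03665, or 3.7 percentage points.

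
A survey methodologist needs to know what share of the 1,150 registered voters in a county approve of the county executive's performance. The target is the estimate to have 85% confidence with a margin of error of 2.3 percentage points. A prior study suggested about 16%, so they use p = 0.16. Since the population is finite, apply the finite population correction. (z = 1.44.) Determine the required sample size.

Unadjusted: n₀ = 1.44² × 0.16 × 0.84 / 0.023² ≈ 526.83, so n₀ = 527.
Finite population correction with N = 1,150: n = n₀ / (1 + (n₀−1)/N) = 527 / (1 + 526/1150) = 527 / 1.4574 ≈ 361.61.
Rounding up, n = 362.

362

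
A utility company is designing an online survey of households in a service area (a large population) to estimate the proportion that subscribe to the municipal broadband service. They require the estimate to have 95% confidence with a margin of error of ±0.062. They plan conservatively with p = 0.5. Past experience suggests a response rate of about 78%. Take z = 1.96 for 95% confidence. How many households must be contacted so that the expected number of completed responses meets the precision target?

Completed interviews needed: n₀ = 1.96² × 0.2500 / 0.062² ≈ 249.84 → 250.
At a 78% response rate, contacts needed = 250 / 0.78 ≈ 320.51 → 321.

321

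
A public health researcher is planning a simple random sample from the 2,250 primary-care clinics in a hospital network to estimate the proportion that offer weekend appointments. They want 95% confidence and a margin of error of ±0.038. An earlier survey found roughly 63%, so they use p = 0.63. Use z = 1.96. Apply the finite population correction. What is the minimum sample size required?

Unadjusted: n₀ = 1.96² × 0.63 × 0.37 / 0.038² ≈ 620.14, so n₀ = 621.
Finite population correction with N = 2,250: n = n₀ / (1 + (n₀−1)/N) = 621 / (1 + 620/2250) = 621 / 1.2756 ≈ 486.85.
Rounding up, n = 487.

487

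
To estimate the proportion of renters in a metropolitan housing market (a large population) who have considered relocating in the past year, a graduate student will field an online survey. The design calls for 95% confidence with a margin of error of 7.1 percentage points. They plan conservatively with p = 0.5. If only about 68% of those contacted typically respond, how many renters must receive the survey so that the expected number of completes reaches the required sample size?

281

For 95% confidence, z = 1.960.
Completed interviews needed: n₀ = 1.960² × 0.2500 / 0.071² ≈ 190.52 → 191.
At a 68% response rate, contacts needed = 191 / 0.68 ≈ 280.88 → 281.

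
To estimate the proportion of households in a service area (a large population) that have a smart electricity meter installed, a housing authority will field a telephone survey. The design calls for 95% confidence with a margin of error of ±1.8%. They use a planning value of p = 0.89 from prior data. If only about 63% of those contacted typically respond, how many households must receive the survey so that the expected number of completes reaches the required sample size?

1843

For 95% confidence, z = 1.960.
Completed interviews needed: n₀ = 1.960² × 0.0979 / 0.018² ≈ 1160.78 → 1161.
At a 63% response rate, contacts needed = 1161 / 0.63 ≈ 1842.86 → 1843.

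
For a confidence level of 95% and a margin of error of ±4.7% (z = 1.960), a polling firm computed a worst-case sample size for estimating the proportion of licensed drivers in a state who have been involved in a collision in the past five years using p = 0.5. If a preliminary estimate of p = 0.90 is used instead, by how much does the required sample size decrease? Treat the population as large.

Conservative (p = 0.5): n = 1.960² × 0.25 / 0.047² ≈ 434.77 → 435.
Using p = 0.90: p(1−p) = 0.0900, so n = 1.960² × 0.0900 / 0.047² ≈ 156.52 → 157.
Reduction: 435 − 157 = 278.

278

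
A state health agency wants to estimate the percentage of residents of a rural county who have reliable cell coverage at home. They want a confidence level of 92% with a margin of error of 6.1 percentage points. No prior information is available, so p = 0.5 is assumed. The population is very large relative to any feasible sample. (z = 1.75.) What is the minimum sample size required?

206

With p = 0.5, p(1−p) = 0.25.
n = z²·p(1−p)/E² = 1.75² × 0.2500 / 0.061² = 3.0625 × 0.2500 / 0.003721 ≈ 205.76.
Rounding up gives n = 206.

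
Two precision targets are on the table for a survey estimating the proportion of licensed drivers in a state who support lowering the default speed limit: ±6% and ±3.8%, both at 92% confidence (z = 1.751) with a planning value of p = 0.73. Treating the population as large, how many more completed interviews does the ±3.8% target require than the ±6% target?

At ±6%: n = 1.751² × 0.1971 / 0.060² ≈ 167.86 → 168.
At ±3.8%: n = 1.751² × 0.1971 / 0.038² ≈ 418.50 → 419.
Additional respondents: 419 − 168 = 251.

251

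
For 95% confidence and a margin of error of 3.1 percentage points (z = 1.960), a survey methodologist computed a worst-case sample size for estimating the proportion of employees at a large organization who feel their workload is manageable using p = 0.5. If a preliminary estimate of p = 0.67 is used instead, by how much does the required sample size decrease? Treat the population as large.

Conservative (p = 0.5): n = 1.960² × 0.25 / 0.031² ≈ 999.38 → 1000.
Using p = 0.67: p(1−p) = 0.2211, so n = 1.960² × 0.2211 / 0.031² ≈ 883.85 → 884.
Reduction: 1000 − 884 = 116.

116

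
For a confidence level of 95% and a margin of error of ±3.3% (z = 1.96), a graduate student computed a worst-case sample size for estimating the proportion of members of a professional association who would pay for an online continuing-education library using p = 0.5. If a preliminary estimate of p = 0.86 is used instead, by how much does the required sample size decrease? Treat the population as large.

457

Conservative (p = 0.5): n = 1.96² × 0.25 / 0.033² ≈ 881.91 → 882.
Using p = 0.86: p(1−p) = 0.1204, so n = 1.96² × 0.1204 / 0.033² ≈ 424.73 → 425.
Reduction: 882 − 425 = 457.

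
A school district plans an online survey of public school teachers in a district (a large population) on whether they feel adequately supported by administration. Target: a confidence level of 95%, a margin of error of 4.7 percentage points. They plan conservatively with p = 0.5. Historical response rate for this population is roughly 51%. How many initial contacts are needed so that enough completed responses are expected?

For 95% confidence, z = 1.960.
Completed interviews needed: n₀ = 1.960² × 0.2500 / 0.047² ≈ 434.77 → 435.
At a 51% response rate, contacts needed = 435 / 0.51 ≈ 852.94 → 853.

853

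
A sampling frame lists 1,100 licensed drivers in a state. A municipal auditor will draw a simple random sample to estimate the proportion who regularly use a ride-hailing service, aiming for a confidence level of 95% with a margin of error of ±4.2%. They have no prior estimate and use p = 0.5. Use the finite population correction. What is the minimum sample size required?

For 95% confidence, z = 1.960.
Unadjusted: n₀ = 1.960² × 0.50 × 0.50 / 0.042² ≈ 544.44, so n₀ = 545.
Finite population correction with N = 1,100: n = n₀ / (1 + (n₀−1)/N) = 545 / (1 + 544/1100) = 545 / 1.4945 ≈ 364.66.
Rounding up, n = 365.

365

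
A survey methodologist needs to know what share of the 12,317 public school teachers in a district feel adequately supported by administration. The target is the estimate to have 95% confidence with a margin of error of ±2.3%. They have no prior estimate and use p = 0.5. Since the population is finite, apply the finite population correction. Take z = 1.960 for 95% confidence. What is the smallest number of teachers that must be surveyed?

1583

Unadjusted: n₀ = 1.960² × 0.50 × 0.50 / 0.023² ≈ 1815.50, so n₀ = 1816.
Finite population correction with N = 12,317: n = n₀ / (1 + (n₀−1)/N) = 1816 / (1 + 1815/12317) = 1816 / 1.1474 ≈ 1582.77.
Rounding up, n = 1583.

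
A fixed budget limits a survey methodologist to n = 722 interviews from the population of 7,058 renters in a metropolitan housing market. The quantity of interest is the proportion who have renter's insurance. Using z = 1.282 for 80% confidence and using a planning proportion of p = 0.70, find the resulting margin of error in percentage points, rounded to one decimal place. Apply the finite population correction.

Finite-population factor: (N−n)/(N−1) = (7058−722)/(7058−1) = 0.8978.
SE(p̂) = √[p(1−p)/n · (N−n)/(N−1)] = √[0.2100/722 × 0.8978] = 0.01616.
E = z × SE = 1.282 × 0.01616 = 0.02072 ≈ 2.1 percentage points.

2.1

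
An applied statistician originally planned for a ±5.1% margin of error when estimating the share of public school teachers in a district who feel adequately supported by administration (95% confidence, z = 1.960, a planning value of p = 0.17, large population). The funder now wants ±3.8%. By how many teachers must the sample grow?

At ±5.1%: n = 1.960² × 0.1411 / 0.051² ≈ 208.40 → 209.
At ±3.8%: n = 1.960² × 0.1411 / 0.038² ≈ 375.38 → 376.
Additional respondents: 376 − 209 = 167.

167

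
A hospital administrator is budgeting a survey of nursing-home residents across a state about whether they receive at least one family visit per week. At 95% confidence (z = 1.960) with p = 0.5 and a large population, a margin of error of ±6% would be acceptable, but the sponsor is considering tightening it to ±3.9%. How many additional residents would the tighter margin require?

At ±6%: n = 1.960² × 0.2500 / 0.060² ≈ 266.78 → 267.
At ±3.9%: n = 1.960² × 0.2500 / 0.039² ≈ 631.43 → 632.
Additional respondents: 632 − 267 = 365.

365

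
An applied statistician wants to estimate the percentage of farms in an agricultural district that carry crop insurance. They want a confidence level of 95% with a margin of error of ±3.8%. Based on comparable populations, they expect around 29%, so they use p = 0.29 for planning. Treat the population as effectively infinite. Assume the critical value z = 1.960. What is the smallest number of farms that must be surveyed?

With p = 0.29, p(1−p) = 0.2059.
n = z²·p(1−p)/E² = 1.960² × 0.2059 / 0.038² = 3.8416 × 0.2059 / 0.001444 ≈ 547.77.
Rounding up gives n = 548.

548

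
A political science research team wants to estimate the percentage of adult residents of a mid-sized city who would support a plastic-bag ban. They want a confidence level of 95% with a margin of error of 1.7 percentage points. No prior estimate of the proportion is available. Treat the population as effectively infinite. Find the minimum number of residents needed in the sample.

For 95% confidence, z = 1.960.
With no prior estimate, use p = 0.5, giving p(1−p) = 0.25.
n = z²·p(1−p)/E² = 1.960² × 0.2500 / 0.017² = 3.8416 × 0.2500 / 0.000289 ≈ 3323.18.
Rounding up gives n = 3324.

3324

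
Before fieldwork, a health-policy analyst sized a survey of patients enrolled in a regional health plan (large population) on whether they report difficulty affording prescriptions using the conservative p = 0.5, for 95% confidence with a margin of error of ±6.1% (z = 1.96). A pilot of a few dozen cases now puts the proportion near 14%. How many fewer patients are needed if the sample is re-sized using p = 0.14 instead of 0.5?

Conservative (p = 0.5): n = 1.96² × 0.25 / 0.061² ≈ 258.10 → 259.
Using p = 0.14: p(1−p) = 0.1204, so n = 1.96² × 0.1204 / 0.061² ≈ 124.30 → 125.
Reduction: 259 − 125 = 134.

134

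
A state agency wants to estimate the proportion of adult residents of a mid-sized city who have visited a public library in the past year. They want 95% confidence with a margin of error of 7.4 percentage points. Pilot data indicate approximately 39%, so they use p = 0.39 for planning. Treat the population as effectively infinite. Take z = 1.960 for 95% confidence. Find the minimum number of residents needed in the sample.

167

With p = 0.39, p(1−p) = 0.2379.
n = z²·p(1−p)/E² = 1.960² × 0.2379 / 0.074² = 3.8416 × 0.2379 / 0.005476 ≈ 166.89.
Rounding up gives n = 167.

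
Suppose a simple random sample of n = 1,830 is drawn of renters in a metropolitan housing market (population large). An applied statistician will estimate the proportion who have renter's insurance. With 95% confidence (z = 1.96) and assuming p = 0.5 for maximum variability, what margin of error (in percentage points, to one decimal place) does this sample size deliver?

2.3

SE(p̂) = √[p(1−p)/n] = √[0.2500/1830] = 0.01169.
E = z × SE = 1.96 × 0.01169 = 0.02291, or 2.3 percentage points.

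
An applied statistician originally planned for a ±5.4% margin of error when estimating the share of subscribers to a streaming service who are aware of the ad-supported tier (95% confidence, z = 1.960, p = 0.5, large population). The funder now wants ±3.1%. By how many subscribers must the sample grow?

At ±5.4%: n = 1.960² × 0.2500 / 0.054² ≈ 329.36 → 330.
At ±3.1%: n = 1.960² × 0.2500 / 0.031² ≈ 999.38 → 1000.
Additional respondents: 1000 − 330 = 670.

670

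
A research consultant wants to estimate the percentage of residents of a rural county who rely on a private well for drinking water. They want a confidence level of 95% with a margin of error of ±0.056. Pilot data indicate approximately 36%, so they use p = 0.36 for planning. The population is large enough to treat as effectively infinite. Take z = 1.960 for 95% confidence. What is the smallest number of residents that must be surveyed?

With p = 0.36, p(1−p) = 0.2304.
n = z²·p(1−p)/E² = 1.960² × 0.2304 / 0.056² = 3.8416 × 0.2304 / 0.003136 ≈ 282.24.
Rounding up gives n = 283.

283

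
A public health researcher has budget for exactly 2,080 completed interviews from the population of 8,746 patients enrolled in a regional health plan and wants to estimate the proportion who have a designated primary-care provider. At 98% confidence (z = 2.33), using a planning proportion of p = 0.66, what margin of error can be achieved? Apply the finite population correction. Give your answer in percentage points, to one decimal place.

2.1

Finite-population factor: (N−n)/(N−1) = (8746−2080)/(8746−1) = 0.7623.
SE(p̂) = √[p(1−p)/n · (N−n)/(N−1)] = √[0.2244/2080 × 0.7623] = 0.00907.
E = z × SE = 2.33 × 0.00907 = 0.02113 ≈ 2.1 percentage points.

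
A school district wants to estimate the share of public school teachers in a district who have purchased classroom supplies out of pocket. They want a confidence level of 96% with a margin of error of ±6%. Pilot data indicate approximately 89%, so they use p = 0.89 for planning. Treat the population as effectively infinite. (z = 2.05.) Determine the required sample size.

115

With p = 0.89, p(1−p) = 0.0979.
n = z²·p(1−p)/E² = 2.05² × 0.0979 / 0.060² = 4.2025 × 0.0979 / 0.003600 ≈ 114.28.
Rounding up gives n = 115.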